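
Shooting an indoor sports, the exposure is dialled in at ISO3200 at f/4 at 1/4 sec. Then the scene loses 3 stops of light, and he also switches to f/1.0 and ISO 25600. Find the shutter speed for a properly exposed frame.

Scene light: 3 stops darker.
Aperture: f/4 → f/2.8 → f/2 → f/1.4 → f/1.0 — 4 stops opened up (brighter).
ISO: 3200 → 6400 → 12800 → 25600 — 3 stops higher (brighter).
Net so far: 4 stops brighter. Shutter speed: 1/4 → 1/8 → 1/15 → 1/30 → 1/60.

1/60s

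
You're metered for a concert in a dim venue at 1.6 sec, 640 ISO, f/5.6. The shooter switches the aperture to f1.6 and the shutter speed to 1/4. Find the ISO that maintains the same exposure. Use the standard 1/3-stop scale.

Aperture: f/5.6 → f/5 → f/4.5 → f/4 → f/3.5 → f/3.2 → f/2.8 → f/2.5 → f/2.2 → f/2 → f/1.8 → f/1.6 — 3 2/3 stops opened up (brighter).
Shutter speed: 1.6 → 1.3 → 1 → 0.8 → 0.6 → 0.5 → 0.4 → 0.3 → 1/4 — 2 2/3 stops shorter (darker).
Net change so far: 1 stop brighter. Offset with the ISO: 640 → 500 → 400 → 320.

ISO 320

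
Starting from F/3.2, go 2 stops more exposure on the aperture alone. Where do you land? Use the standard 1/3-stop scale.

f/1.6

Aperture: f/3.2 → f/2.8 → f/2.5 → f/2.2 → f/2 → f/1.8 → f/1.6 — 2 stops wider (brighter).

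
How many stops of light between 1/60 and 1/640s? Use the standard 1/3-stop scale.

3 1/3 stops

1/60 → 1/80 → 1/100 → 1/125 → 1/160 → 1/200 → 1/250 → 1/320 → 1/400 → 1/500 → 1/640 — count the steps: 10 third-stops = 3 1/3 stops.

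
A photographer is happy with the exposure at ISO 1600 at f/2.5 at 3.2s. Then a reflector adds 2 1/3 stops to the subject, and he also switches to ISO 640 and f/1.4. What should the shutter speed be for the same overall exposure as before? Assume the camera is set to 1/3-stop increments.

Scene light: 2 1/3 stops brighter.
ISO: 1600 → 1250 → 1000 → 800 → 640 — 1 1/3 stops dropped (darker).
Aperture: f/2.5 → f/2.2 → f/2 → f/1.8 → f/1.6 → f/1.4 — 1 2/3 stops wider (brighter).
Net so far: 2 2/3 stops brighter. Shutter speed: 3.2 → 2.5 → 2 → 1.6 → 1.3 → 1 → 0.8 → 0.6 → 0.5.

0.5 s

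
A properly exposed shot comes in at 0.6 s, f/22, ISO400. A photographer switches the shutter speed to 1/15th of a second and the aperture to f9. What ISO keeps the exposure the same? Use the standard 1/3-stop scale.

ISO 640

Shutter speed: 0.6 → 0.5 → 0.4 → 0.3 → 1/4 → 1/5 → 1/6 → 1/8 → 1/10 → 1/13 → 1/15 — 3 1/3 stops shorter (darker).
Aperture: f/22 → f/20 → f/18 → f/16 → f/14 → f/13 → f/11 → f/10 → f/9 — 2 2/3 stops wider (brighter).
Net change so far: 2/3 stop darker. Offset with the ISO: 400 → 500 → 640.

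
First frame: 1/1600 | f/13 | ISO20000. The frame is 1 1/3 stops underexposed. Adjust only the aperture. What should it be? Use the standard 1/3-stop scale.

f/8

Underexposed by 1 1/3 stops → need 1 1/3 stops brighter.
Aperture: f/13 → f/11 → f/10 → f/9 → f/8.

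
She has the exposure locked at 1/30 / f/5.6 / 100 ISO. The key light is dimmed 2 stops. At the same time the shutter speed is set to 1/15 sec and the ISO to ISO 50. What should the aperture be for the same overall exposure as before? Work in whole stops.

Scene light: 2 stops darker.
Shutter speed: 1/30 → 1/15 — 1 stop longer (brighter).
ISO: 100 → 50 — 1 stop dropped (darker).
Net so far: 2 stops darker. Aperture: f/5.6 → f/4 → f/2.8.

f/2.8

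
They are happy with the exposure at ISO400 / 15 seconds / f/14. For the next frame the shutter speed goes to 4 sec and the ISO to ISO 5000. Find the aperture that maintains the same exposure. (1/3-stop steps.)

Shutter speed: 15 → 13 → 10 → 8 → 6 → 5 → 4 — 2 stops faster (darker).
ISO: 400 → 500 → 640 → 800 → 1000 → 1250 → 1600 → 2000 → 2500 → 3200 → 4000 → 5000 — 3 2/3 stops raised (brighter).
Net change so far: 1 2/3 stops brighter. Offset with the aperture: f/14 → f/16 → f/18 → f/20 → f/22 → f/25.

f/25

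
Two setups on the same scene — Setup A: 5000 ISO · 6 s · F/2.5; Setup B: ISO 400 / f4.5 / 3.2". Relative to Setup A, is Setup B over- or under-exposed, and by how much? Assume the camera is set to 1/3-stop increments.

6 1/3 stops darker

Aperture: f/2.5 → f/2.8 → f/3.2 → f/3.5 → f/4 → f/4.5 — 1 2/3 stops smaller aperture (darker).
Shutter speed: 6 → 5 → 4 → 3.2 — 1 stop faster (darker).
ISO: 5000 → 4000 → 3200 → 2500 → 2000 → 1600 → 1250 → 1000 → 800 → 640 → 500 → 400 — 3 2/3 stops dropped (darker).
Net: −1 2/3 −1 −3 2/3 = −6 1/3 stops.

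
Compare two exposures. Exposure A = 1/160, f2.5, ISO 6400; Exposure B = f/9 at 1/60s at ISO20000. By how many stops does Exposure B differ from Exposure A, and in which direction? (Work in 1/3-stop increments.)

2/3 stop darker

Aperture: f/2.5 → f/2.8 → f/3.2 → f/3.5 → f/4 → f/4.5 → f/5 → f/5.6 → f/6.3 → f/7.1 → f/8 → f/9 — 3 2/3 stops narrower (darker).
Shutter speed: 1/160 → 1/125 → 1/100 → 1/80 → 1/60 — 1 1/3 stops slower (brighter).
ISO: 6400 → 8000 → 10000 → 12800 → 16000 → 20000 — 1 2/3 stops raised (brighter).
Net: −3 2/3 +1 1/3 +1 2/3 = −2/3 stops.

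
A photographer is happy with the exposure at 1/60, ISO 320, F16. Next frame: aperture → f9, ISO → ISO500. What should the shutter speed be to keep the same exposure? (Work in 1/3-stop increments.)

1/320s

Aperture: f/16 → f/14 → f/13 → f/11 → f/10 → f/9 — 1 2/3 stops opened up (brighter).
ISO: 320 → 400 → 500 — 2/3 stop higher (brighter).
Net change so far: 2 1/3 stops brighter. Offset with the shutter speed: 1/60 → 1/80 → 1/100 → 1/125 → 1/160 → 1/200 → 1/250 → 1/320.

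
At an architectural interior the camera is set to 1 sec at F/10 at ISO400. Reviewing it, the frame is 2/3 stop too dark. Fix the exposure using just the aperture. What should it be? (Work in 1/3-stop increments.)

f/8

Underexposed by 2/3 stop → need 2/3 stop brighter.
Aperture: f/10 → f/9 → f/8.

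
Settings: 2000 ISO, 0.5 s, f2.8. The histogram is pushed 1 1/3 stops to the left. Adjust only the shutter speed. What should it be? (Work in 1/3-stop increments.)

1.3 s

Underexposed by 1 1/3 stops → need 1 1/3 stops brighter.
Shutter speed: 0.5 → 0.6 → 0.8 → 1 → 1.3.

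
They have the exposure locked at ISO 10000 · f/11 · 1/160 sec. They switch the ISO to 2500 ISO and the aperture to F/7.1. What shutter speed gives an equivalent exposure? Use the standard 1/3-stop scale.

1/100s

ISO: 10000 → 8000 → 6400 → 5000 → 4000 → 3200 → 2500 — 2 stops dropped (darker).
Aperture: f/11 → f/10 → f/9 → f/8 → f/7.1 — 1 1/3 stops opened up (brighter).
Net change so far: 2/3 stop darker. Offset with the shutter speed: 1/160 → 1/125 → 1/100.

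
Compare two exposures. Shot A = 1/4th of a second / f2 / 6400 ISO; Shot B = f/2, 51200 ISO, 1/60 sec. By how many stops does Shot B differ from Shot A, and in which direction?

1 stop darker

Aperture: unchanged.
Shutter speed: 1/4 → 1/8 → 1/15 → 1/30 → 1/60 — 4 stops faster (darker).
ISO: 6400 → 12800 → 25600 → 51200 — 3 stops raised (brighter).
Net: −4 +3 = −1 stop.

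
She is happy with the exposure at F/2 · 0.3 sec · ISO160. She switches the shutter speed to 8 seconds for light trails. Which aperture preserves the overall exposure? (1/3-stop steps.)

f/10

Shutter speed: 0.3 → 0.4 → 0.5 → 0.6 → 0.8 → 1 → 1.3 → 1.6 → 2 → 2.5 → 3.2 → 4 → 5 → 6 → 8 — 4 2/3 stops slower (brighter).
Need 4 2/3 stops darker from the aperture: f/2 → f/2.2 → f/2.5 → f/2.8 → f/3.2 → f/3.5 → f/4 → f/4.5 → f/5 → f/5.6 → f/6.3 → f/7.1 → f/8 → f/9 → f/10.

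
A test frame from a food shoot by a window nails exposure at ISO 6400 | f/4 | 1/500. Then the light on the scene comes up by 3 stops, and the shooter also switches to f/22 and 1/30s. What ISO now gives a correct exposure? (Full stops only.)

ISO 1600

Scene light: 3 stops brighter.
Aperture: f/4 → f/5.6 → f/8 → f/11 → f/16 → f/22 — 5 stops smaller aperture (darker).
Shutter speed: 1/500 → 1/250 → 1/125 → 1/60 → 1/30 — 4 stops slower (brighter).
Net so far: 2 stops brighter. ISO: 6400 → 3200 → 1600.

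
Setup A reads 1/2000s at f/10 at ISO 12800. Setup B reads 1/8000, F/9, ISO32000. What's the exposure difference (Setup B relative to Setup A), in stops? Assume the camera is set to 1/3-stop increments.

Aperture: f/10 → f/9 — 1/3 stop larger aperture (brighter).
Shutter speed: 1/2000 → 1/2500 → 1/3200 → 1/4000 → 1/5000 → 1/6400 → 1/8000 — 2 stops shorter (darker).
ISO: 12800 → 16000 → 20000 → 25600 → 32000 — 1 1/3 stops higher (brighter).
Net: +1/3 −2 +1 1/3 = −1/3 stops.

1/3 stop darker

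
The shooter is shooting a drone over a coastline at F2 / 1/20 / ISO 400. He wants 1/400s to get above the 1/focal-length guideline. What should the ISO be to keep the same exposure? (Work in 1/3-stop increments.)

Shutter speed: 1/20 → 1/25 → 1/30 → 1/40 → 1/50 → 1/60 → 1/80 → 1/100 → 1/125 → 1/160 → 1/200 → 1/250 → 1/320 → 1/400 — 4 1/3 stops faster (darker).
Need 4 1/3 stops brighter from the ISO: 400 → 500 → 640 → 800 → 1000 → 1250 → 1600 → 2000 → 2500 → 3200 → 4000 → 5000 → 6400 → 8000.

ISO 8000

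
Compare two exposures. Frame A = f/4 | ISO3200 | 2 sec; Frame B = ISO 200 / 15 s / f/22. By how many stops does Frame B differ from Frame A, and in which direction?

6 stops darker

Aperture: f/4 → f/5.6 → f/8 → f/11 → f/16 → f/22 — 5 stops narrower (darker).
Shutter speed: 2 → 4 → 8 → 15 — 3 stops longer (brighter).
ISO: 3200 → 1600 → 800 → 400 → 200 — 4 stops lower (darker).
Net: −5 +3 −4 = −6 stops.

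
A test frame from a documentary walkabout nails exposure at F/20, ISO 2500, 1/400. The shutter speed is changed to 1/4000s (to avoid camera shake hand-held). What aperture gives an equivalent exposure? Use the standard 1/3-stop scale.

Shutter speed: 1/400 → 1/500 → 1/640 → 1/800 → 1/1000 → 1/1250 → 1/1600 → 1/2000 → 1/2500 → 1/3200 → 1/4000 — 3 1/3 stops faster (darker).
Need 3 1/3 stops brighter from the aperture: f/20 → f/18 → f/16 → f/14 → f/13 → f/11 → f/10 → f/9 → f/8 → f/7.1 → f/6.3.

f/6.3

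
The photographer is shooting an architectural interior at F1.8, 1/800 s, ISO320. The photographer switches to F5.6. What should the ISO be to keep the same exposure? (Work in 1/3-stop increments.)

Aperture: f/1.8 → f/2 → f/2.2 → f/2.5 → f/2.8 → f/3.2 → f/3.5 → f/4 → f/4.5 → f/5 → f/5.6 — 3 1/3 stops stopped down (darker).
Need 3 1/3 stops brighter from the ISO: 320 → 400 → 500 → 640 → 800 → 1000 → 1250 → 1600 → 2000 → 2500 → 3200.

ISO 3200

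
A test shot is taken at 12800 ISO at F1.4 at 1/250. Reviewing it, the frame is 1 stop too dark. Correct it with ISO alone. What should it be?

Underexposed by 1 stop → need 1 stop brighter.
ISO: 12800 → 25600.

ISO 25600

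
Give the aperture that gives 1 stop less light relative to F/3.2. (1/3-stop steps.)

f/4.5

Aperture: f/3.2 → f/3.5 → f/4 → f/4.5 — 1 stop smaller aperture (darker).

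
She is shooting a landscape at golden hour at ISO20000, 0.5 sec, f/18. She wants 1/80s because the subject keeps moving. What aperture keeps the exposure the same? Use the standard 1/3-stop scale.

Shutter speed: 0.5 → 0.4 → 0.3 → 1/4 → 1/5 → 1/6 → 1/8 → 1/10 → 1/13 → 1/15 → 1/20 → 1/25 → 1/30 → 1/40 → 1/50 → 1/60 → 1/80 — 5 1/3 stops shorter (darker).
Need 5 1/3 stops brighter from the aperture: f/18 → f/16 → f/14 → f/13 → f/11 → f/10 → f/9 → f/8 → f/7.1 → f/6.3 → f/5.6 → f/5 → f/4.5 → f/4 → f/3.5 → f/3.2 → f/2.8.

f/2.8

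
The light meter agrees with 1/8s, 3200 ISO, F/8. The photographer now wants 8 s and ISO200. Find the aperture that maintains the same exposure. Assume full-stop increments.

Shutter speed: 1/8 → 1/4 → 1/2 → 1 → 2 → 4 → 8 — 6 stops longer (brighter).
ISO: 3200 → 1600 → 800 → 400 → 200 — 4 stops lower (darker).
Net change so far: 2 stops brighter. Offset with the aperture: f/8 → f/11 → f/16.

f/16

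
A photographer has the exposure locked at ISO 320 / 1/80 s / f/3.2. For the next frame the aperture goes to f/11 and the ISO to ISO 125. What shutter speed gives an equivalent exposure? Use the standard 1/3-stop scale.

Aperture: f/3.2 → f/3.5 → f/4 → f/4.5 → f/5 → f/5.6 → f/6.3 → f/7.1 → f/8 → f/9 → f/10 → f/11 — 3 2/3 stops stopped down (darker).
ISO: 320 → 250 → 200 → 160 → 125 — 1 1/3 stops dropped (darker).
Net change so far: 5 stops darker. Offset with the shutter speed: 1/80 → 1/60 → 1/50 → 1/40 → 1/30 → 1/25 → 1/20 → 1/15 → 1/13 → 1/10 → 1/8 → 1/6 → 1/5 → 1/4 → 0.3 → 0.4.

0.4 s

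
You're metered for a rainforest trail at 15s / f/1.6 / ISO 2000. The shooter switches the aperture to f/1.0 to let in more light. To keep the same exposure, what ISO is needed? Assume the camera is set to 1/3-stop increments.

ISO 800

Aperture: f/1.6 → f/1.4 → f/1.2 → f/1.1 → f/1.0 — 1 1/3 stops larger aperture (brighter).
Need 1 1/3 stops darker from the ISO: 2000 → 1600 → 1250 → 1000 → 800.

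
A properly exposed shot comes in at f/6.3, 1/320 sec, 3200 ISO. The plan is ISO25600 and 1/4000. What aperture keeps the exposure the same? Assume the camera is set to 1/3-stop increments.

ISO: 3200 → 4000 → 5000 → 6400 → 8000 → 10000 → 12800 → 16000 → 20000 → 25600 — 3 stops raised (brighter).
Shutter speed: 1/320 → 1/400 → 1/500 → 1/640 → 1/800 → 1/1000 → 1/1250 → 1/1600 → 1/2000 → 1/2500 → 1/3200 → 1/4000 — 3 2/3 stops shorter (darker).
Net change so far: 2/3 stop darker. Offset with the aperture: f/6.3 → f/5.6 → f/5.

f/5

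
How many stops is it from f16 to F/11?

1 stop

f/16 → f/11 — count the steps: 1 stop.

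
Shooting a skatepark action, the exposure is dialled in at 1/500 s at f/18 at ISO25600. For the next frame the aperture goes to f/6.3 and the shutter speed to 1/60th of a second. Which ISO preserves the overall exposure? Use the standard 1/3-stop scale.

Aperture: f/18 → f/16 → f/14 → f/13 → f/11 → f/10 → f/9 → f/8 → f/7.1 → f/6.3 — 3 stops wider (brighter).
Shutter speed: 1/500 → 1/400 → 1/320 → 1/250 → 1/200 → 1/160 → 1/125 → 1/100 → 1/80 → 1/60 — 3 stops longer (brighter).
Net change so far: 6 stops brighter. Offset with the ISO: 25600 → 20000 → 16000 → 12800 → 10000 → 8000 → 6400 → 5000 → 4000 → 3200 → 2500 → 2000 → 1600 → 1250 → 1000 → 800 → 640 → 500 → 400.

ISO 400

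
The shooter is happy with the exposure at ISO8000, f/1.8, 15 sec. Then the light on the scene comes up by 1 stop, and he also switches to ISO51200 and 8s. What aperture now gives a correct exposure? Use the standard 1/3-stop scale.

f/4.5

Scene light: 1 stop brighter.
ISO: 8000 → 10000 → 12800 → 16000 → 20000 → 25600 → 32000 → 40000 → 51200 — 2 2/3 stops higher (brighter).
Shutter speed: 15 → 13 → 10 → 8 — 1 stop shorter (darker).
Net so far: 2 2/3 stops brighter. Aperture: f/1.8 → f/2 → f/2.2 → f/2.5 → f/2.8 → f/3.2 → f/3.5 → f/4 → f/4.5.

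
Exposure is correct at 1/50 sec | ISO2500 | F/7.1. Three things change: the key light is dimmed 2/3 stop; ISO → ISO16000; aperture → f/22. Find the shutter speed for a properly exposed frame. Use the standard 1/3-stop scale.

1/20s

Scene light: 2/3 stop darker.
ISO: 2500 → 3200 → 4000 → 5000 → 6400 → 8000 → 10000 → 12800 → 16000 — 2 2/3 stops raised (brighter).
Aperture: f/7.1 → f/8 → f/9 → f/10 → f/11 → f/13 → f/14 → f/16 → f/18 → f/20 → f/22 — 3 1/3 stops stopped down (darker).
Net so far: 1 1/3 stops darker. Shutter speed: 1/50 → 1/40 → 1/30 → 1/25 → 1/20.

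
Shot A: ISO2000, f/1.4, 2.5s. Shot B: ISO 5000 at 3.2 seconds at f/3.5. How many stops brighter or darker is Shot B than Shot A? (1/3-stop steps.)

1 stop darker

Aperture: f/1.4 → f/1.6 → f/1.8 → f/2 → f/2.2 → f/2.5 → f/2.8 → f/3.2 → f/3.5 — 2 2/3 stops smaller aperture (darker).
Shutter speed: 2.5 → 3.2 — 1/3 stop longer (brighter).
ISO: 2000 → 2500 → 3200 → 4000 → 5000 — 1 1/3 stops raised (brighter).
Net: −2 2/3 +1/3 +1 1/3 = −1 stop.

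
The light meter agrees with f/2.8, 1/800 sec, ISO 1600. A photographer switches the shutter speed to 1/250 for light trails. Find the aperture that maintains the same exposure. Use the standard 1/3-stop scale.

Shutter speed: 1/800 → 1/640 → 1/500 → 1/400 → 1/320 → 1/250 — 1 2/3 stops slower (brighter).
Need 1 2/3 stops darker from the aperture: f/2.8 → f/3.2 → f/3.5 → f/4 → f/4.5 → f/5.

f/5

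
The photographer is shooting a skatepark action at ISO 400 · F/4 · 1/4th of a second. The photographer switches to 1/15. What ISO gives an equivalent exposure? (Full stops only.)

ISO 1600

Shutter speed: 1/4 → 1/8 → 1/15 — 2 stops shorter (darker).
Need 2 stops brighter from the ISO: 400 → 800 → 1600.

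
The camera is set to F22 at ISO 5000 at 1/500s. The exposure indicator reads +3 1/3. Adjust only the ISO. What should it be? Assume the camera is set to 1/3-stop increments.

ISO 500

Overexposed by 3 1/3 stops → need 3 1/3 stops darker.
ISO: 5000 → 4000 → 3200 → 2500 → 2000 → 1600 → 1250 → 1000 → 800 → 640 → 500.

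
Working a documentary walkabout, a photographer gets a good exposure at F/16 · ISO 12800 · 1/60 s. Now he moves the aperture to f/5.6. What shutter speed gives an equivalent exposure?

1/500s

Aperture: f/16 → f/11 → f/8 → f/5.6 — 3 stops wider (brighter).
Need 3 stops darker from the shutter speed: 1/60 → 1/125 → 1/250 → 1/500.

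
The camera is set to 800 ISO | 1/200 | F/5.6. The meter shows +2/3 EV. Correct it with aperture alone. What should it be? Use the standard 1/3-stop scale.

Overexposed by 2/3 stop → need 2/3 stop darker.
Aperture: f/5.6 → f/6.3 → f/7.1.

f/7.1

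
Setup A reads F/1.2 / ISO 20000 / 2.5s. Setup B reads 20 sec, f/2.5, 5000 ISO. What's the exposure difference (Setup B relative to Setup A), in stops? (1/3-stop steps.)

Aperture: f/1.2 → f/1.4 → f/1.6 → f/1.8 → f/2 → f/2.2 → f/2.5 — 2 stops narrower (darker).
Shutter speed: 2.5 → 3.2 → 4 → 5 → 6 → 8 → 10 → 13 → 15 → 20 — 3 stops longer (brighter).
ISO: 20000 → 16000 → 12800 → 10000 → 8000 → 6400 → 5000 — 2 stops dropped (darker).
Net: −2 +3 −2 = −1 stop.

1 stop darker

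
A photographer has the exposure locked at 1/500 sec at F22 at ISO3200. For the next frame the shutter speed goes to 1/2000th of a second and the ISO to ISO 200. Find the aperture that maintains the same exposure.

Shutter speed: 1/500 → 1/1000 → 1/2000 — 2 stops faster (darker).
ISO: 3200 → 1600 → 800 → 400 → 200 — 4 stops lower (darker).
Net change so far: 6 stops darker. Offset with the aperture: f/22 → f/16 → f/11 → f/8 → f/5.6 → f/4 → f/2.8.

f/2.8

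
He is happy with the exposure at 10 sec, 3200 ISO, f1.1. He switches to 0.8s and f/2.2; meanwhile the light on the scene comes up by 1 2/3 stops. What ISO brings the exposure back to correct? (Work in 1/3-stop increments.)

ISO 51200

Scene light: 1 2/3 stops brighter.
Shutter speed: 10 → 8 → 6 → 5 → 4 → 3.2 → 2.5 → 2 → 1.6 → 1.3 → 1 → 0.8 — 3 2/3 stops shorter (darker).
Aperture: f/1.1 → f/1.2 → f/1.4 → f/1.6 → f/1.8 → f/2 → f/2.2 — 2 stops narrower (darker).
Net so far: 4 stops darker. ISO: 3200 → 4000 → 5000 → 6400 → 8000 → 10000 → 12800 → 16000 → 20000 → 25600 → 32000 → 40000 → 51200.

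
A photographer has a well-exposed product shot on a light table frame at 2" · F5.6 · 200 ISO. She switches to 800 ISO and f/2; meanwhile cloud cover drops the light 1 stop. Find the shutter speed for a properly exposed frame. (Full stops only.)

Scene light: 1 stop darker.
ISO: 200 → 400 → 800 — 2 stops raised (brighter).
Aperture: f/5.6 → f/4 → f/2.8 → f/2 — 3 stops opened up (brighter).
Net so far: 4 stops brighter. Shutter speed: 2 → 1 → 1/2 → 1/4 → 1/8.

1/8s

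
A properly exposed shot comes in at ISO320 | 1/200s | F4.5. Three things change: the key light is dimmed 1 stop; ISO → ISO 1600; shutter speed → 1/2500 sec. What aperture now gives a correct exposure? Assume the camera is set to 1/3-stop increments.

f/2

Scene light: 1 stop darker.
ISO: 320 → 400 → 500 → 640 → 800 → 1000 → 1250 → 1600 — 2 1/3 stops raised (brighter).
Shutter speed: 1/200 → 1/250 → 1/320 → 1/400 → 1/500 → 1/640 → 1/800 → 1/1000 → 1/1250 → 1/1600 → 1/2000 → 1/2500 — 3 2/3 stops faster (darker).
Net so far: 2 1/3 stops darker. Aperture: f/4.5 → f/4 → f/3.5 → f/3.2 → f/2.8 → f/2.5 → f/2.2 → f/2.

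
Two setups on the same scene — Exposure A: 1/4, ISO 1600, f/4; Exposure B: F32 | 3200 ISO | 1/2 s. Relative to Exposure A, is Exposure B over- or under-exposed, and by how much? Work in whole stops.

Aperture: f/4 → f/5.6 → f/8 → f/11 → f/16 → f/22 → f/32 — 6 stops smaller aperture (darker).
Shutter speed: 1/4 → 1/2 — 1 stop longer (brighter).
ISO: 1600 → 3200 — 1 stop raised (brighter).
Net: −6 +1 +1 = −4 stops.

4 stops darker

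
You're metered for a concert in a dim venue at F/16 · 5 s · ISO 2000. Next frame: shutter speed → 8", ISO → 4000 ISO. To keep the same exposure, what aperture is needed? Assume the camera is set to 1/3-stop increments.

Shutter speed: 5 → 6 → 8 — 2/3 stop slower (brighter).
ISO: 2000 → 2500 → 3200 → 4000 — 1 stop raised (brighter).
Net change so far: 1 2/3 stops brighter. Offset with the aperture: f/16 → f/18 → f/20 → f/22 → f/25 → f/29.

f/29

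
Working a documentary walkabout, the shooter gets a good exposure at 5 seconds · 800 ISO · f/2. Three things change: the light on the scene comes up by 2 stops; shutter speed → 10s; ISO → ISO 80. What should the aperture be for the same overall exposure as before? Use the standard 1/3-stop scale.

Scene light: 2 stops brighter.
Shutter speed: 5 → 6 → 8 → 10 — 1 stop longer (brighter).
ISO: 800 → 640 → 500 → 400 → 320 → 250 → 200 → 160 → 125 → 100 → 80 — 3 1/3 stops dropped (darker).
Net so far: 1/3 stop darker. Aperture: f/2 → f/1.8.

f/1.8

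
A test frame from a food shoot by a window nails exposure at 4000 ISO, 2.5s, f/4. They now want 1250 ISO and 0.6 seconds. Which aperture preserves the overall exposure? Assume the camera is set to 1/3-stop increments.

f/1.1

ISO: 4000 → 3200 → 2500 → 2000 → 1600 → 1250 — 1 2/3 stops lower (darker).
Shutter speed: 2.5 → 2 → 1.6 → 1.3 → 1 → 0.8 → 0.6 — 2 stops shorter (darker).
Net change so far: 3 2/3 stops darker. Offset with the aperture: f/4 → f/3.5 → f/3.2 → f/2.8 → f/2.5 → f/2.2 → f/2 → f/1.8 → f/1.6 → f/1.4 → f/1.2 → f/1.1.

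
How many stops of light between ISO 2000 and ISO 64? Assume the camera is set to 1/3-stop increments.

2000 → 1600 → 1250 → 1000 → 800 → 640 → 500 → 400 → 320 → 250 → 200 → 160 → 125 → 100 → 80 → 64 — count the steps: 15 third-stops = 5 stops.

5 stops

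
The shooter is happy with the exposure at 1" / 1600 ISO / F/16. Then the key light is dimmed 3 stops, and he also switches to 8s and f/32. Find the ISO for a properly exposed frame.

ISO 6400

Scene light: 3 stops darker.
Shutter speed: 1 → 2 → 4 → 8 — 3 stops slower (brighter).
Aperture: f/16 → f/22 → f/32 — 2 stops smaller aperture (darker).
Net so far: 2 stops darker. ISO: 1600 → 3200 → 6400.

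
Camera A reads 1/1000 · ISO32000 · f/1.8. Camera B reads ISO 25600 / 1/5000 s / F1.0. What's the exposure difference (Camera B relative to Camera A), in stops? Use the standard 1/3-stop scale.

1 stop darker

Aperture: f/1.8 → f/1.6 → f/1.4 → f/1.2 → f/1.1 → f/1.0 — 1 2/3 stops larger aperture (brighter).
Shutter speed: 1/1000 → 1/1250 → 1/1600 → 1/2000 → 1/2500 → 1/3200 → 1/4000 → 1/5000 — 2 1/3 stops shorter (darker).
ISO: 32000 → 25600 — 1/3 stop lower (darker).
Net: +1 2/3 −2 1/3 −1/3 = −1 stop.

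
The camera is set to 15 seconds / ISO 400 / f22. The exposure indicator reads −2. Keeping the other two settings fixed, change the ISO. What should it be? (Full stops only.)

Underexposed by 2 stops → need 2 stops brighter.
ISO: 400 → 800 → 1600.

ISO 1600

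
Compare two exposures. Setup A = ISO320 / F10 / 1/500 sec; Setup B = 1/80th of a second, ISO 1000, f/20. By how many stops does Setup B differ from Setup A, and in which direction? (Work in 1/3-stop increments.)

Aperture: f/10 → f/11 → f/13 → f/14 → f/16 → f/18 → f/20 — 2 stops stopped down (darker).
Shutter speed: 1/500 → 1/400 → 1/320 → 1/250 → 1/200 → 1/160 → 1/125 → 1/100 → 1/80 — 2 2/3 stops longer (brighter).
ISO: 320 → 400 → 500 → 640 → 800 → 1000 — 1 2/3 stops raised (brighter).
Net: −2 +2 2/3 +1 2/3 = +2 1/3 stops.

2 1/3 stops brighter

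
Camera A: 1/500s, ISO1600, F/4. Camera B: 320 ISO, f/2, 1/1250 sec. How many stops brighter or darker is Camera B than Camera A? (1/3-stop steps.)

Aperture: f/4 → f/3.5 → f/3.2 → f/2.8 → f/2.5 → f/2.2 → f/2 — 2 stops larger aperture (brighter).
Shutter speed: 1/500 → 1/640 → 1/800 → 1/1000 → 1/1250 — 1 1/3 stops shorter (darker).
ISO: 1600 → 1250 → 1000 → 800 → 640 → 500 → 400 → 320 — 2 1/3 stops lower (darker).
Net: +2 −1 1/3 −2 1/3 = −1 2/3 stops.

1 2/3 stops darker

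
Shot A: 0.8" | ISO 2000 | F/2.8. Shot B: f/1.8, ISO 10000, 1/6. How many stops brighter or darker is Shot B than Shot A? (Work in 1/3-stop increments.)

1 1/3 stops brighter

Aperture: f/2.8 → f/2.5 → f/2.2 → f/2 → f/1.8 — 1 1/3 stops larger aperture (brighter).
Shutter speed: 0.8 → 0.6 → 0.5 → 0.4 → 0.3 → 1/4 → 1/5 → 1/6 — 2 1/3 stops shorter (darker).
ISO: 2000 → 2500 → 3200 → 4000 → 5000 → 6400 → 8000 → 10000 — 2 1/3 stops raised (brighter).
Net: +1 1/3 −2 1/3 +2 1/3 = +1 1/3 stops.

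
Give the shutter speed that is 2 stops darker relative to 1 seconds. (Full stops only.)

1/4s

Shutter speed: 1 → 1/2 → 1/4 — 2 stops faster (darker).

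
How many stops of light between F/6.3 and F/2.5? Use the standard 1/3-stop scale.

2 2/3 stops

f/6.3 → f/5.6 → f/5 → f/4.5 → f/4 → f/3.5 → f/3.2 → f/2.8 → f/2.5 — count the steps: 8 third-stops = 2 2/3 stops.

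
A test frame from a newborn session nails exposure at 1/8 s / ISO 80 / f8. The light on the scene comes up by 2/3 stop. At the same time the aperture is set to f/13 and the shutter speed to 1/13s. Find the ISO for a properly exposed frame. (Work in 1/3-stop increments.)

Scene light: 2/3 stop brighter.
Aperture: f/8 → f/9 → f/10 → f/11 → f/13 — 1 1/3 stops narrower (darker).
Shutter speed: 1/8 → 1/10 → 1/13 — 2/3 stop shorter (darker).
Net so far: 1 1/3 stops darker. ISO: 80 → 100 → 125 → 160 → 200.

ISO 200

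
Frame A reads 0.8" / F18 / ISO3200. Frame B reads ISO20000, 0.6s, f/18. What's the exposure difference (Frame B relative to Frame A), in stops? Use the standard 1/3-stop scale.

Aperture: unchanged.
Shutter speed: 0.8 → 0.6 — 1/3 stop faster (darker).
ISO: 3200 → 4000 → 5000 → 6400 → 8000 → 10000 → 12800 → 16000 → 20000 — 2 2/3 stops raised (brighter).
Net: −1/3 +2 2/3 = +2 1/3 stops.

2 1/3 stops brighter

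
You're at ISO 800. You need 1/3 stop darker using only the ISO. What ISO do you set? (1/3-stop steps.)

ISO: 800 → 640 — 1/3 stop lower (darker).

ISO 640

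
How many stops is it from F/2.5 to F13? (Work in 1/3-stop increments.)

4 2/3 stops

f/2.5 → f/2.8 → f/3.2 → f/3.5 → f/4 → f/4.5 → f/5 → f/5.6 → f/6.3 → f/7.1 → f/8 → f/9 → f/10 → f/11 → f/13 — count the steps: 14 third-stops = 4 2/3 stops.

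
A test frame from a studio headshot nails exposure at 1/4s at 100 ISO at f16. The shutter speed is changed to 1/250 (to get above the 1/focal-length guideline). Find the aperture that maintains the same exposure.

Shutter speed: 1/4 → 1/8 → 1/15 → 1/30 → 1/60 → 1/125 → 1/250 — 6 stops shorter (darker).
Need 6 stops brighter from the aperture: f/16 → f/11 → f/8 → f/5.6 → f/4 → f/2.8 → f/2.

f/2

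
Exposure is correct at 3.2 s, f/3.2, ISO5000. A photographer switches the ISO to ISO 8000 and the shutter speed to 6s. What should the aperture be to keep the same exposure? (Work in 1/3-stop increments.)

ISO: 5000 → 6400 → 8000 — 2/3 stop higher (brighter).
Shutter speed: 3.2 → 4 → 5 → 6 — 1 stop slower (brighter).
Net change so far: 1 2/3 stops brighter. Offset with the aperture: f/3.2 → f/3.5 → f/4 → f/4.5 → f/5 → f/5.6.

f/5.6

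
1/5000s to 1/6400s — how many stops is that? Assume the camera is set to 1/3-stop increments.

1/5000 → 1/6400 — count the steps: 1 third-stops = 1/3 stop.

1/3 stop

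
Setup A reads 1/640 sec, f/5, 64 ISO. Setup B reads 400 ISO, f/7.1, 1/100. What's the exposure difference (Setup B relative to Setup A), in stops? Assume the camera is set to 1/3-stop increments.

Aperture: f/5 → f/5.6 → f/6.3 → f/7.1 — 1 stop smaller aperture (darker).
Shutter speed: 1/640 → 1/500 → 1/400 → 1/320 → 1/250 → 1/200 → 1/160 → 1/125 → 1/100 — 2 2/3 stops slower (brighter).
ISO: 64 → 80 → 100 → 125 → 160 → 200 → 250 → 320 → 400 — 2 2/3 stops higher (brighter).
Net: −1 +2 2/3 +2 2/3 = +4 1/3 stops.

4 1/3 stops brighter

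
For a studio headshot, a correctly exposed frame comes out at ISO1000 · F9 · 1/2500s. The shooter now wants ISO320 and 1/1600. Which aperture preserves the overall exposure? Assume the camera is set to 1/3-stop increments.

f/6.3

ISO: 1000 → 800 → 640 → 500 → 400 → 320 — 1 2/3 stops lower (darker).
Shutter speed: 1/2500 → 1/2000 → 1/1600 — 2/3 stop longer (brighter).
Net change so far: 1 stop darker. Offset with the aperture: f/9 → f/8 → f/7.1 → f/6.3.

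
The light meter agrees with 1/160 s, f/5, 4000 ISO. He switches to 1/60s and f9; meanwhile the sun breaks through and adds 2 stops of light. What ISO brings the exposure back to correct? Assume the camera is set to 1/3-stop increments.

ISO 1250

Scene light: 2 stops brighter.
Shutter speed: 1/160 → 1/125 → 1/100 → 1/80 → 1/60 — 1 1/3 stops slower (brighter).
Aperture: f/5 → f/5.6 → f/6.3 → f/7.1 → f/8 → f/9 — 1 2/3 stops narrower (darker).
Net so far: 1 2/3 stops brighter. ISO: 4000 → 3200 → 2500 → 2000 → 1600 → 1250.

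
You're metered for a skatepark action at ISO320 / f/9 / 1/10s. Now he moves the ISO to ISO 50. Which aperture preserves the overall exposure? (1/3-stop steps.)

f/3.5

ISO: 320 → 250 → 200 → 160 → 125 → 100 → 80 → 64 → 50 — 2 2/3 stops lower (darker).
Need 2 2/3 stops brighter from the aperture: f/9 → f/8 → f/7.1 → f/6.3 → f/5.6 → f/5 → f/4.5 → f/4 → f/3.5.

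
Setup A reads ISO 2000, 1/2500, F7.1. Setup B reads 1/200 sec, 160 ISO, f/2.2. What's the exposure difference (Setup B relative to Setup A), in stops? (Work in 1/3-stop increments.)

Aperture: f/7.1 → f/6.3 → f/5.6 → f/5 → f/4.5 → f/4 → f/3.5 → f/3.2 → f/2.8 → f/2.5 → f/2.2 — 3 1/3 stops opened up (brighter).
Shutter speed: 1/2500 → 1/2000 → 1/1600 → 1/1250 → 1/1000 → 1/800 → 1/640 → 1/500 → 1/400 → 1/320 → 1/250 → 1/200 — 3 2/3 stops slower (brighter).
ISO: 2000 → 1600 → 1250 → 1000 → 800 → 640 → 500 → 400 → 320 → 250 → 200 → 160 — 3 2/3 stops lower (darker).
Net: +3 1/3 +3 2/3 −3 2/3 = +3 1/3 stops.

3 1/3 stops brighter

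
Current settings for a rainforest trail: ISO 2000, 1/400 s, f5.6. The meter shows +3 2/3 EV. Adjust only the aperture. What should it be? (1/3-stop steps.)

f/20

Overexposed by 3 2/3 stops → need 3 2/3 stops darker.
Aperture: f/5.6 → f/6.3 → f/7.1 → f/8 → f/9 → f/10 → f/11 → f/13 → f/14 → f/16 → f/18 → f/20.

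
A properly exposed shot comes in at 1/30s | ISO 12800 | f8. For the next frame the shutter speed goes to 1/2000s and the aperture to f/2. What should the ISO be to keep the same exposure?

Shutter speed: 1/30 → 1/60 → 1/125 → 1/250 → 1/500 → 1/1000 → 1/2000 — 6 stops shorter (darker).
Aperture: f/8 → f/5.6 → f/4 → f/2.8 → f/2 — 4 stops larger aperture (brighter).
Net change so far: 2 stops darker. Offset with the ISO: 12800 → 25600 → 51200.

ISO 51200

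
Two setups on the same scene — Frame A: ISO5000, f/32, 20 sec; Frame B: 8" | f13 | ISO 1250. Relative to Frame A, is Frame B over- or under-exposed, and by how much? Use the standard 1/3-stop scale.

2/3 stop darker

Aperture: f/32 → f/29 → f/25 → f/22 → f/20 → f/18 → f/16 → f/14 → f/13 — 2 2/3 stops wider (brighter).
Shutter speed: 20 → 15 → 13 → 10 → 8 — 1 1/3 stops shorter (darker).
ISO: 5000 → 4000 → 3200 → 2500 → 2000 → 1600 → 1250 — 2 stops lower (darker).
Net: +2 2/3 −1 1/3 −2 = −2/3 stops.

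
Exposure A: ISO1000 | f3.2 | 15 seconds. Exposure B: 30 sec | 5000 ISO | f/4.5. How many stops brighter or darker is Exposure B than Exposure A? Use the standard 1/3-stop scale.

2 1/3 stops brighter

Aperture: f/3.2 → f/3.5 → f/4 → f/4.5 — 1 stop stopped down (darker).
Shutter speed: 15 → 20 → 25 → 30 — 1 stop longer (brighter).
ISO: 1000 → 1250 → 1600 → 2000 → 2500 → 3200 → 4000 → 5000 — 2 1/3 stops higher (brighter).
Net: −1 +1 +2 1/3 = +2 1/3 stops.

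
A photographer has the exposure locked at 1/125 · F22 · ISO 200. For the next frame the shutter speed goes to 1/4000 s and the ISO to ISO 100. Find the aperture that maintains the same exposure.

f/2.8

Shutter speed: 1/125 → 1/250 → 1/500 → 1/1000 → 1/2000 → 1/4000 — 5 stops shorter (darker).
ISO: 200 → 100 — 1 stop lower (darker).
Net change so far: 6 stops darker. Offset with the aperture: f/22 → f/16 → f/11 → f/8 → f/5.6 → f/4 → f/2.8.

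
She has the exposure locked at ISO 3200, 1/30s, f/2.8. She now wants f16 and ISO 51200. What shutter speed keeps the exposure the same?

Aperture: f/2.8 → f/4 → f/5.6 → f/8 → f/11 → f/16 — 5 stops narrower (darker).
ISO: 3200 → 6400 → 12800 → 25600 → 51200 — 4 stops higher (brighter).
Net change so far: 1 stop darker. Offset with the shutter speed: 1/30 → 1/15.

1/15s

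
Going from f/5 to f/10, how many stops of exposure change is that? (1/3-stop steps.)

f/5 → f/5.6 → f/6.3 → f/7.1 → f/8 → f/9 → f/10 — count the steps: 6 third-stops = 2 stops.

2 stops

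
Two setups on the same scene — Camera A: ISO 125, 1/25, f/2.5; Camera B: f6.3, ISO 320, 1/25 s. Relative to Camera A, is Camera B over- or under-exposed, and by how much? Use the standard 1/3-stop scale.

Aperture: f/2.5 → f/2.8 → f/3.2 → f/3.5 → f/4 → f/4.5 → f/5 → f/5.6 → f/6.3 — 2 2/3 stops stopped down (darker).
Shutter speed: unchanged.
ISO: 125 → 160 → 200 → 250 → 320 — 1 1/3 stops higher (brighter).
Net: −2 2/3 +1 1/3 = −1 1/3 stops.

1 1/3 stops darker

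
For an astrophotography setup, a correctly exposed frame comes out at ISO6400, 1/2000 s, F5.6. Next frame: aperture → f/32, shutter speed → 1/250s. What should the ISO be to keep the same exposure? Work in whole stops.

Aperture: f/5.6 → f/8 → f/11 → f/16 → f/22 → f/32 — 5 stops narrower (darker).
Shutter speed: 1/2000 → 1/1000 → 1/500 → 1/250 — 3 stops longer (brighter).
Net change so far: 2 stops darker. Offset with the ISO: 6400 → 12800 → 25600.

ISO 25600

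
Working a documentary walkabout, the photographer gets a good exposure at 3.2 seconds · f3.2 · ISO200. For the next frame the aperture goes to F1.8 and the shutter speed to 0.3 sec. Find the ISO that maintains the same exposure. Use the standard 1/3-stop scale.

ISO 640

Aperture: f/3.2 → f/2.8 → f/2.5 → f/2.2 → f/2 → f/1.8 — 1 2/3 stops larger aperture (brighter).
Shutter speed: 3.2 → 2.5 → 2 → 1.6 → 1.3 → 1 → 0.8 → 0.6 → 0.5 → 0.4 → 0.3 — 3 1/3 stops faster (darker).
Net change so far: 1 2/3 stops darker. Offset with the ISO: 200 → 250 → 320 → 400 → 500 → 640.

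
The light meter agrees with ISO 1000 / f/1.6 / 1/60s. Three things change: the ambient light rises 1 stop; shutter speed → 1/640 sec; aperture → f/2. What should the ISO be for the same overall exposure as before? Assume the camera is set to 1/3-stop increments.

Scene light: 1 stop brighter.
Shutter speed: 1/60 → 1/80 → 1/100 → 1/125 → 1/160 → 1/200 → 1/250 → 1/320 → 1/400 → 1/500 → 1/640 — 3 1/3 stops faster (darker).
Aperture: f/1.6 → f/1.8 → f/2 — 2/3 stop smaller aperture (darker).
Net so far: 3 stops darker. ISO: 1000 → 1250 → 1600 → 2000 → 2500 → 3200 → 4000 → 5000 → 6400 → 8000.

ISO 8000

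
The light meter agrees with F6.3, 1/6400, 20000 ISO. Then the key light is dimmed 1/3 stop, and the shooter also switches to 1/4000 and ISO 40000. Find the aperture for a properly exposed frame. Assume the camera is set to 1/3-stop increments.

f/10

Scene light: 1/3 stop darker.
Shutter speed: 1/6400 → 1/5000 → 1/4000 — 2/3 stop slower (brighter).
ISO: 20000 → 25600 → 32000 → 40000 — 1 stop higher (brighter).
Net so far: 1 1/3 stops brighter. Aperture: f/6.3 → f/7.1 → f/8 → f/9 → f/10.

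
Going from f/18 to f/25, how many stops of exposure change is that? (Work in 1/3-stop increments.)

f/18 → f/20 → f/22 → f/25 — count the steps: 3 third-stops = 1 stop.

1 stop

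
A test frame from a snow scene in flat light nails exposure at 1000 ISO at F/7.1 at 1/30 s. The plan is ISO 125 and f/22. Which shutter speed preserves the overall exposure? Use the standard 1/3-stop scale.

ISO: 1000 → 800 → 640 → 500 → 400 → 320 → 250 → 200 → 160 → 125 — 3 stops lower (darker).
Aperture: f/7.1 → f/8 → f/9 → f/10 → f/11 → f/13 → f/14 → f/16 → f/18 → f/20 → f/22 — 3 1/3 stops smaller aperture (darker).
Net change so far: 6 1/3 stops darker. Offset with the shutter speed: 1/30 → 1/25 → 1/20 → 1/15 → 1/13 → 1/10 → 1/8 → 1/6 → 1/5 → 1/4 → 0.3 → 0.4 → 0.5 → 0.6 → 0.8 → 1 → 1.3 → 1.6 → 2 → 2.5.

2.5 s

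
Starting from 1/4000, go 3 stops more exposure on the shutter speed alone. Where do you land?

1/500s

Shutter speed: 1/4000 → 1/2000 → 1/1000 → 1/500 — 3 stops longer (brighter).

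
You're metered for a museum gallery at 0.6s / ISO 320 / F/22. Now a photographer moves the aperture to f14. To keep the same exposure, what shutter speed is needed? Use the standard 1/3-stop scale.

Aperture: f/22 → f/20 → f/18 → f/16 → f/14 — 1 1/3 stops opened up (brighter).
Need 1 1/3 stops darker from the shutter speed: 0.6 → 0.5 → 0.4 → 0.3 → 1/4.

1/4s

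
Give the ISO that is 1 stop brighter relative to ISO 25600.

ISO 51200

ISO: 25600 → 51200 — 1 stop raised (brighter).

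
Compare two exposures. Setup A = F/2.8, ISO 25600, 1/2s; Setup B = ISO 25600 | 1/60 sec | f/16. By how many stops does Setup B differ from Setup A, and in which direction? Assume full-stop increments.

Aperture: f/2.8 → f/4 → f/5.6 → f/8 → f/11 → f/16 — 5 stops stopped down (darker).
Shutter speed: 1/2 → 1/4 → 1/8 → 1/15 → 1/30 → 1/60 — 5 stops faster (darker).
ISO: unchanged.
Net: −5 −5 = −10 stops.

10 stops darker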